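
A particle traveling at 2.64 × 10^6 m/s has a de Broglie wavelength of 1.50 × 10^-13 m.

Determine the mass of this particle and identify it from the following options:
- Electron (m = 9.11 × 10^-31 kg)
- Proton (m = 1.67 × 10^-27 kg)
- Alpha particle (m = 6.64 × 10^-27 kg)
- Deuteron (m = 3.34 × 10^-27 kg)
The particle is a proton.

From λ = h/(mv), solve for mass:

m = h/(λv)
m = (6.626 × 10^-34 J·s) / (1.50 × 10^-13 m × 2.64 × 10^6 m/s)
m = 1.67 × 10^-27 kg

Comparing with the listed masses, this is closest to a proton.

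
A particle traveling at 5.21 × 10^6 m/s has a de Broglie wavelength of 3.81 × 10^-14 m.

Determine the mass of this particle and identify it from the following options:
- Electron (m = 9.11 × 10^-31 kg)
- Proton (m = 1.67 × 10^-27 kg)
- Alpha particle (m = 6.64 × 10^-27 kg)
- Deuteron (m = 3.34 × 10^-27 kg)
The particle is a deuteron.

From λ = h/(mv), solve for mass:

m = h/(λv)
m = (6.626 × 10^-34 J·s) / (3.81 × 10^-14 m × 5.21 × 10^6 m/s)
m = 3.34 × 10^-27 kg

Comparing with the listed masses, this is closest to a deuteron.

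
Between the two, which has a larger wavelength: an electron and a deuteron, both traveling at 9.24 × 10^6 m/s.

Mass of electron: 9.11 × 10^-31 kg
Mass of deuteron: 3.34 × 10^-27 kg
The electron has the longer wavelength.

Using λ = h/(mv), since both particles have the same velocity, the wavelength depends only on mass.

For electron: λ₁ = h/(m₁v) = 7.87 × 10^-11 m
For deuteron: λ₂ = h/(m₂v) = 2.15 × 10^-14 m

Since λ ∝ 1/m at constant velocity, the lighter particle has the longer wavelength.

The electron has the longer de Broglie wavelength.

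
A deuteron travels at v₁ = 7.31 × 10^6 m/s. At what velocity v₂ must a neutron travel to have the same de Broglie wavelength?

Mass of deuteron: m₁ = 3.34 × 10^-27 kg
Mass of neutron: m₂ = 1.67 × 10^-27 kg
v₂ = 1.46 × 10^7 m/s

For equal de Broglie wavelengths: λ₁ = λ₂

h/(m₁v₁) = h/(m₂v₂)
m₁v₁ = m₂v₂
v₂ = v₁ · (m₁/m₂)

v₂ = 7.31 × 10^6 m/s × (3.34 × 10^-27 kg / 1.67 × 10^-27 kg)
v₂ = 1.46 × 10^7 m/s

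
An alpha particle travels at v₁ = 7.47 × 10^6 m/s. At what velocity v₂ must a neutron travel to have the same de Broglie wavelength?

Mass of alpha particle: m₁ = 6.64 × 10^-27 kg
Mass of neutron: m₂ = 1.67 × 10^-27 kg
v₂ = 2.97 × 10^7 m/s

For equal de Broglie wavelengths: λ₁ = λ₂

h/(m₁v₁) = h/(m₂v₂)
m₁v₁ = m₂v₂
v₂ = v₁ · (m₁/m₂)

v₂ = 7.47 × 10^6 m/s × (6.64 × 10^-27 kg / 1.67 × 10^-27 kg)
v₂ = 2.97 × 10^7 m/s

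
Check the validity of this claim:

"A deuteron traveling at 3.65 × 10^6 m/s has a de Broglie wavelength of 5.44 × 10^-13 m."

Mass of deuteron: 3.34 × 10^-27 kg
False

The claim is incorrect.

Using λ = h/(mv):
λ = (6.626 × 10^-34 J·s) / (3.34 × 10^-27 kg × 3.65 × 10^6 m/s)
λ = 5.44 × 10^-14 m

The actual wavelength differs from the claimed 5.44 × 10^-13 m.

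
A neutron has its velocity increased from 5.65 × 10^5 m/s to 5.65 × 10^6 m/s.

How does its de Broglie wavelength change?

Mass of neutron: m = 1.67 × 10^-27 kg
The wavelength decreases by a factor of 10.

Using λ = h/(mv):

Initial wavelength: λ₁ = h/(mv₁) = 7.02 × 10^-13 m
Final wavelength: λ₂ = h/(mv₂) = 7.02 × 10^-14 m

Since λ ∝ 1/v, when velocity increases by a factor of 10, the wavelength decreases by a factor of 10.

λ₂/λ₁ = v₁/v₂ = 1/10

The wavelength decreases by a factor of 10.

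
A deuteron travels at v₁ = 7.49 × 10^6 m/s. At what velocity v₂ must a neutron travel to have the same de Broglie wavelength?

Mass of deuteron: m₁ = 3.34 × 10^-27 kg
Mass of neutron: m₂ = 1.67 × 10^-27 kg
v₂ = 1.50 × 10^7 m/s

For equal de Broglie wavelengths: λ₁ = λ₂

h/(m₁v₁) = h/(m₂v₂)
m₁v₁ = m₂v₂
v₂ = v₁ · (m₁/m₂)

v₂ = 7.49 × 10^6 m/s × (3.34 × 10^-27 kg / 1.67 × 10^-27 kg)
v₂ = 1.50 × 10^7 m/s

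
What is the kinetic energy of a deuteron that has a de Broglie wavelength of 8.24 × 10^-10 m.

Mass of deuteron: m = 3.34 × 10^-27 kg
9.68 × 10^-23 J (or 6.04 × 10^-4 eV)

From λ = h/√(2mKE), we solve for KE:

λ² = h²/(2mKE)
KE = h²/(2mλ²)
KE = (6.626 × 10^-34 J·s)² / (2 × 3.34 × 10^-27 kg × (8.24 × 10^-10 m)²)
KE = 9.68 × 10^-23 J
KE = 6.04 × 10^-4 eV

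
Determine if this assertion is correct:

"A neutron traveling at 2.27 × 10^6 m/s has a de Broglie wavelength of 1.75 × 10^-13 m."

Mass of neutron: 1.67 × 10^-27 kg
True

The claim is correct.

Using λ = h/(mv):
λ = (6.626 × 10^-34 J·s) / (1.67 × 10^-27 kg × 2.27 × 10^6 m/s)
λ = 1.75 × 10^-13 m

This matches the claimed value.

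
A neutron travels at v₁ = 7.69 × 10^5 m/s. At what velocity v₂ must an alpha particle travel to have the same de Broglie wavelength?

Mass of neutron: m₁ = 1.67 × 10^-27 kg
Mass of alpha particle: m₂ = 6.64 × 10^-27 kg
v₂ = 1.93 × 10^5 m/s

For equal de Broglie wavelengths: λ₁ = λ₂

h/(m₁v₁) = h/(m₂v₂)
m₁v₁ = m₂v₂
v₂ = v₁ · (m₁/m₂)

v₂ = 7.69 × 10^5 m/s × (1.67 × 10^-27 kg / 6.64 × 10^-27 kg)
v₂ = 1.93 × 10^5 m/s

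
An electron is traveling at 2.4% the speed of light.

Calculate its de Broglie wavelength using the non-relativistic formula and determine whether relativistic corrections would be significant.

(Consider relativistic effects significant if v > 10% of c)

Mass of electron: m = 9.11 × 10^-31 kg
No, relativistic corrections are not needed.

Using the non-relativistic de Broglie formula λ = h/(mv):

v = 2.4% × c = 7.195 × 10^6 m/s

λ = h/(mv)
λ = (6.626 × 10^-34 J·s) / (9.11 × 10^-31 kg × 7.195 × 10^6 m/s)
λ = 1.01 × 10^-10 m

Since v = 2.4% of c < 10% of c, relativistic corrections are NOT significant and this non-relativistic result is a good approximation.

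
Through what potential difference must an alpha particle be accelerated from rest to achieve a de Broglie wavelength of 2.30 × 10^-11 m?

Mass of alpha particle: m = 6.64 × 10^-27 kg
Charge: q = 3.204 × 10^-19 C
1.95 × 10^-1 V

From λ = h/√(2mqV), we solve for V:

λ² = h²/(2mqV)
V = h²/(2mqλ²)
V = (6.626 × 10^-34 J·s)² / (2 × 6.64 × 10^-27 kg × 3.204 × 10^-19 C × (2.30 × 10^-11 m)²)
V = 1.95 × 10^-1 V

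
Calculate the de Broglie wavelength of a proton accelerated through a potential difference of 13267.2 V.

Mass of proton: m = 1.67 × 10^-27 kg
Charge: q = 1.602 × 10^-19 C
2.49 × 10^-13 m

When a particle is accelerated through voltage V, it gains kinetic energy KE = qV.

The de Broglie wavelength is then λ = h/√(2mqV):

λ = h/√(2mqV)
λ = (6.626 × 10^-34 J·s) / √(2 × 1.67 × 10^-27 kg × 1.602 × 10^-19 C × 13267.2 V)
λ = 2.49 × 10^-13 m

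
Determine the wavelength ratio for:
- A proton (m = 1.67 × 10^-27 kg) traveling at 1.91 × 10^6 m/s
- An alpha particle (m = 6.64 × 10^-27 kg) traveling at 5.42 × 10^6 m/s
λ₁/λ₂ = 11.3

Using λ = h/(mv):

λ₁ = h/(m₁v₁) = 2.08 × 10^-13 m
λ₂ = h/(m₂v₂) = 1.84 × 10^-14 m

Ratio λ₁/λ₂ = (m₂v₂)/(m₁v₁)
         = (6.64 × 10^-27 kg × 5.42 × 10^6 m/s) / (1.67 × 10^-27 kg × 1.91 × 10^6 m/s)
         = 11.3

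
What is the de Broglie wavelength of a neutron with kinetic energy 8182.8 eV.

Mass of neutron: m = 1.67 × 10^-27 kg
3.17 × 10^-13 m

Using λ = h/√(2mKE):

First convert KE to Joules: KE = 8182.8 eV = 1.311 × 10^-15 J

λ = h/√(2mKE)
λ = (6.626 × 10^-34 J·s) / √(2 × 1.67 × 10^-27 kg × 1.311 × 10^-15 J)
λ = 3.17 × 10^-13 m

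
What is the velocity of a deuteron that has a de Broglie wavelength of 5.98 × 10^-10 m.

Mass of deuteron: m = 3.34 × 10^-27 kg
3.32 × 10^2 m/s

From the de Broglie relation λ = h/(mv), we solve for v:

v = h/(mλ)
v = (6.626 × 10^-34 J·s) / (3.34 × 10^-27 kg × 5.98 × 10^-10 m)
v = 3.32 × 10^2 m/s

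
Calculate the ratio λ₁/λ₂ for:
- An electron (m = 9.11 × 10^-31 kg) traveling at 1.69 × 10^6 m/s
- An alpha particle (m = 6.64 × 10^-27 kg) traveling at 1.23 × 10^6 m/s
λ₁/λ₂ = 5.30 × 10^3

Using λ = h/(mv):

λ₁ = h/(m₁v₁) = 4.30 × 10^-10 m
λ₂ = h/(m₂v₂) = 8.11 × 10^-14 m

Ratio λ₁/λ₂ = (m₂v₂)/(m₁v₁)
         = (6.64 × 10^-27 kg × 1.23 × 10^6 m/s) / (9.11 × 10^-31 kg × 1.69 × 10^6 m/s)
         = 5.30 × 10^3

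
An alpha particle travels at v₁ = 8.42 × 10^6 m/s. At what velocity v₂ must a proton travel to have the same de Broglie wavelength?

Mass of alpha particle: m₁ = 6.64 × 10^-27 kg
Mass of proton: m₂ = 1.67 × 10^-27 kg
v₂ = 3.35 × 10^7 m/s

For equal de Broglie wavelengths: λ₁ = λ₂

h/(m₁v₁) = h/(m₂v₂)
m₁v₁ = m₂v₂
v₂ = v₁ · (m₁/m₂)

v₂ = 8.42 × 10^6 m/s × (6.64 × 10^-27 kg / 1.67 × 10^-27 kg)
v₂ = 3.35 × 10^7 m/s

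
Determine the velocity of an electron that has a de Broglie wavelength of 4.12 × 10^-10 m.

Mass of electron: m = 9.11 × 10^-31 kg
1.77 × 10^6 m/s

From the de Broglie relation λ = h/(mv), we solve for v:

v = h/(mλ)
v = (6.626 × 10^-34 J·s) / (9.11 × 10^-31 kg × 4.12 × 10^-10 m)
v = 1.77 × 10^6 m/s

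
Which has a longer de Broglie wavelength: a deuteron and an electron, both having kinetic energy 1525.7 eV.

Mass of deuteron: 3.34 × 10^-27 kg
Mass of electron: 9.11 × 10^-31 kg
The electron has the longer wavelength.

Using λ = h/√(2mKE):

For deuteron: λ₁ = h/√(2m₁KE) = 5.19 × 10^-13 m
For electron: λ₂ = h/√(2m₂KE) = 3.14 × 10^-11 m

Since λ ∝ 1/√m at constant kinetic energy, the lighter particle has the longer wavelength.

The electron has the longer de Broglie wavelength.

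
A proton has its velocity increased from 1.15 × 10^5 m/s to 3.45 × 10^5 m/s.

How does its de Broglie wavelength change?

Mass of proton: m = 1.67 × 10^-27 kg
The wavelength decreases by a factor of 3.

Using λ = h/(mv):

Initial wavelength: λ₁ = h/(mv₁) = 3.45 × 10^-12 m
Final wavelength: λ₂ = h/(mv₂) = 1.15 × 10^-12 m

Since λ ∝ 1/v, when velocity increases by a factor of 3, the wavelength decreases by a factor of 3.

λ₂/λ₁ = v₁/v₂ = 1/3

The wavelength decreases by a factor of 3.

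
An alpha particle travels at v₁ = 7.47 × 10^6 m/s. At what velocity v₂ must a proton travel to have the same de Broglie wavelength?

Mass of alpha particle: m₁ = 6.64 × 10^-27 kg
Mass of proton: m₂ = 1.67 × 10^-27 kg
v₂ = 2.97 × 10^7 m/s

For equal de Broglie wavelengths: λ₁ = λ₂

h/(m₁v₁) = h/(m₂v₂)
m₁v₁ = m₂v₂
v₂ = v₁ · (m₁/m₂)

v₂ = 7.47 × 10^6 m/s × (6.64 × 10^-27 kg / 1.67 × 10^-27 kg)
v₂ = 2.97 × 10^7 m/s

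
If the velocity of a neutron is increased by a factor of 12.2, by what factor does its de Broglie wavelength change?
The wavelength decreases by a factor of 12.2.

From λ = h/(mv), the wavelength is inversely proportional to velocity:

λ ∝ 1/v

If v → 12.2v, then λ → λ/12.2

When velocity is increased by a factor of 12.2, the wavelength decreases by a factor of 12.2.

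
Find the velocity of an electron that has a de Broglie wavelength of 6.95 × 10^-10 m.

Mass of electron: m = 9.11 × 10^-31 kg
1.05 × 10^6 m/s

From the de Broglie relation λ = h/(mv), we solve for v:

v = h/(mλ)
v = (6.626 × 10^-34 J·s) / (9.11 × 10^-31 kg × 6.95 × 10^-10 m)
v = 1.05 × 10^6 m/s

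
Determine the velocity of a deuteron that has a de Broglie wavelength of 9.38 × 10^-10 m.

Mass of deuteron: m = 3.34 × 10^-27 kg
2.11 × 10^2 m/s

From the de Broglie relation λ = h/(mv), we solve for v:

v = h/(mλ)
v = (6.626 × 10^-34 J·s) / (3.34 × 10^-27 kg × 9.38 × 10^-10 m)
v = 2.11 × 10^2 m/s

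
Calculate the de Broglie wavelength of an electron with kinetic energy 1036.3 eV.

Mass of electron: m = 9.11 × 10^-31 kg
3.81 × 10^-11 m

Using λ = h/√(2mKE):

First convert KE to Joules: KE = 1036.3 eV = 1.660 × 10^-16 J

λ = h/√(2mKE)
λ = (6.626 × 10^-34 J·s) / √(2 × 9.11 × 10^-31 kg × 1.660 × 10^-16 J)
λ = 3.81 × 10^-11 m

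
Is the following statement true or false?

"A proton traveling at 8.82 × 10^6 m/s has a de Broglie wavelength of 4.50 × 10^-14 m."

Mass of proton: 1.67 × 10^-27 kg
True

The claim is correct.

Using λ = h/(mv):
λ = (6.626 × 10^-34 J·s) / (1.67 × 10^-27 kg × 8.82 × 10^6 m/s)
λ = 4.50 × 10^-14 m

This matches the claimed value.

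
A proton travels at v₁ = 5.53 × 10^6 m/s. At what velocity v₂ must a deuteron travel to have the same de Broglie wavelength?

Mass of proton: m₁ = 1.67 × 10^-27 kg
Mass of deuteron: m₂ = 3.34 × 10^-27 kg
v₂ = 2.76 × 10^6 m/s

For equal de Broglie wavelengths: λ₁ = λ₂

h/(m₁v₁) = h/(m₂v₂)
m₁v₁ = m₂v₂
v₂ = v₁ · (m₁/m₂)

v₂ = 5.53 × 10^6 m/s × (1.67 × 10^-27 kg / 3.34 × 10^-27 kg)
v₂ = 2.76 × 10^6 m/s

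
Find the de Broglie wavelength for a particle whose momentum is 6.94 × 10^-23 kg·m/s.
9.55 × 10^-12 m

Using the de Broglie relation λ = h/p:

λ = h/p
λ = (6.626 × 10^-34 J·s) / (6.94 × 10^-23 kg·m/s)
λ = 9.55 × 10^-12 m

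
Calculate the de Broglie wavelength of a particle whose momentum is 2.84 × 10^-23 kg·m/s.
2.33 × 10^-11 m

Using the de Broglie relation λ = h/p:

λ = h/p
λ = (6.626 × 10^-34 J·s) / (2.84 × 10^-23 kg·m/s)
λ = 2.33 × 10^-11 m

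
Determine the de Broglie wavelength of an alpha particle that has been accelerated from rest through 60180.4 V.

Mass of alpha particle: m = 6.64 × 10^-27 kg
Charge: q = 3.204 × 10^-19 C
4.14 × 10^-14 m

When a particle is accelerated through voltage V, it gains kinetic energy KE = qV.

The de Broglie wavelength is then λ = h/√(2mqV):

λ = h/√(2mqV)
λ = (6.626 × 10^-34 J·s) / √(2 × 6.64 × 10^-27 kg × 3.204 × 10^-19 C × 60180.4 V)
λ = 4.14 × 10^-14 m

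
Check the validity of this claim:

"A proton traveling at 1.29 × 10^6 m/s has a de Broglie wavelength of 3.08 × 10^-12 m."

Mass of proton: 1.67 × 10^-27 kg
False

The claim is incorrect.

Using λ = h/(mv):
λ = (6.626 × 10^-34 J·s) / (1.67 × 10^-27 kg × 1.29 × 10^6 m/s)
λ = 3.08 × 10^-13 m

The actual wavelength differs from the claimed 3.08 × 10^-12 m.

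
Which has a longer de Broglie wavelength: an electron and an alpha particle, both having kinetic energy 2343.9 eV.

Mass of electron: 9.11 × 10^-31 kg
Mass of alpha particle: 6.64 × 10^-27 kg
The electron has the longer wavelength.

Using λ = h/√(2mKE):

For electron: λ₁ = h/√(2m₁KE) = 2.53 × 10^-11 m
For alpha particle: λ₂ = h/√(2m₂KE) = 2.97 × 10^-13 m

Since λ ∝ 1/√m at constant kinetic energy, the lighter particle has the longer wavelength.

The electron has the longer de Broglie wavelength.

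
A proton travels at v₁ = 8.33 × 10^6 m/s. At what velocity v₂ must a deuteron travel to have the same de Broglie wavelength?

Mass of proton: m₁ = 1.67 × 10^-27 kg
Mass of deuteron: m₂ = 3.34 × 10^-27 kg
v₂ = 4.16 × 10^6 m/s

For equal de Broglie wavelengths: λ₁ = λ₂

h/(m₁v₁) = h/(m₂v₂)
m₁v₁ = m₂v₂
v₂ = v₁ · (m₁/m₂)

v₂ = 8.33 × 10^6 m/s × (1.67 × 10^-27 kg / 3.34 × 10^-27 kg)
v₂ = 4.16 × 10^6 m/s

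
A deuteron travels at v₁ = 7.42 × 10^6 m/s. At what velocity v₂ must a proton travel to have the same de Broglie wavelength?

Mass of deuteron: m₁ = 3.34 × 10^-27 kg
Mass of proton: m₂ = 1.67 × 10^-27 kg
v₂ = 1.48 × 10^7 m/s

For equal de Broglie wavelengths: λ₁ = λ₂

h/(m₁v₁) = h/(m₂v₂)
m₁v₁ = m₂v₂
v₂ = v₁ · (m₁/m₂)

v₂ = 7.42 × 10^6 m/s × (3.34 × 10^-27 kg / 1.67 × 10^-27 kg)
v₂ = 1.48 × 10^7 m/s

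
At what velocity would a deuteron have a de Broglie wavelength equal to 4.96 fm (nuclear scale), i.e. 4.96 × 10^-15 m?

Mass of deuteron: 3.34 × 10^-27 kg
4.00 × 10^7 m/s

From λ = h/(mv), solve for v:

v = h/(mλ)
v = (6.626 × 10^-34 J·s) / (3.34 × 10^-27 kg × 4.96 × 10^-15 m)
v = 4.00 × 10^7 m/s

Note: This velocity is 13.3% of the speed of light, so relativistic corrections would be needed for a more accurate calculation.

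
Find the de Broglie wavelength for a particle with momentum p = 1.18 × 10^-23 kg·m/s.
5.62 × 10^-11 m

Using the de Broglie relation λ = h/p:

λ = h/p
λ = (6.626 × 10^-34 J·s) / (1.18 × 10^-23 kg·m/s)
λ = 5.62 × 10^-11 m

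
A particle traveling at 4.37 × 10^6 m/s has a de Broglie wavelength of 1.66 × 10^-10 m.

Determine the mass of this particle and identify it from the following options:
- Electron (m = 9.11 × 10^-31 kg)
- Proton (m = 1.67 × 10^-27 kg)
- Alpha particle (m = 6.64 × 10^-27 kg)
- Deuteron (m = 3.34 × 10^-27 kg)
The particle is an electron.

From λ = h/(mv), solve for mass:

m = h/(λv)
m = (6.626 × 10^-34 J·s) / (1.66 × 10^-10 m × 4.37 × 10^6 m/s)
m = 9.13 × 10^-31 kg

Comparing with the listed masses, this is closest to an electron.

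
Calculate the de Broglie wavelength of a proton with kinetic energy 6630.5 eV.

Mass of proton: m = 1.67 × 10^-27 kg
3.52 × 10^-13 m

Using λ = h/√(2mKE):

First convert KE to Joules: KE = 6630.5 eV = 1.062 × 10^-15 J

λ = h/√(2mKE)
λ = (6.626 × 10^-34 J·s) / √(2 × 1.67 × 10^-27 kg × 1.062 × 10^-15 J)
λ = 3.52 × 10^-13 m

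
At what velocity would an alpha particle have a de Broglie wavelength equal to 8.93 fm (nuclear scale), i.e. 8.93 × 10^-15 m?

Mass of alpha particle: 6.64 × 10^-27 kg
1.12 × 10^7 m/s

From λ = h/(mv), solve for v:

v = h/(mλ)
v = (6.626 × 10^-34 J·s) / (6.64 × 10^-27 kg × 8.93 × 10^-15 m)
v = 1.12 × 10^7 m/s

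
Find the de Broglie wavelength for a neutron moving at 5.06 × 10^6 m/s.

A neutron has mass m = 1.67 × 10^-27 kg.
7.84 × 10^-14 m

Using the de Broglie relation λ = h/(mv):

λ = h/(mv)
λ = (6.626 × 10^-34 J·s) / (1.67 × 10^-27 kg × 5.06 × 10^6 m/s)
λ = 7.84 × 10^-14 m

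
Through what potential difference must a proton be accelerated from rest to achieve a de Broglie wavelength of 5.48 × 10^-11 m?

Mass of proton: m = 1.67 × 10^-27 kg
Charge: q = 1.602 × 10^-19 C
2.73 × 10^-1 V

From λ = h/√(2mqV), we solve for V:

λ² = h²/(2mqV)
V = h²/(2mqλ²)
V = (6.626 × 10^-34 J·s)² / (2 × 1.67 × 10^-27 kg × 1.602 × 10^-19 C × (5.48 × 10^-11 m)²)
V = 2.73 × 10^-1 V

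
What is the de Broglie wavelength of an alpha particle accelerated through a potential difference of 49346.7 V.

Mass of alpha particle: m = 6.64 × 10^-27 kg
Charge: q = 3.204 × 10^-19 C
4.57 × 10^-14 m

When a particle is accelerated through voltage V, it gains kinetic energy KE = qV.

The de Broglie wavelength is then λ = h/√(2mqV):

λ = h/√(2mqV)
λ = (6.626 × 10^-34 J·s) / √(2 × 6.64 × 10^-27 kg × 3.204 × 10^-19 C × 49346.7 V)
λ = 4.57 × 10^-14 m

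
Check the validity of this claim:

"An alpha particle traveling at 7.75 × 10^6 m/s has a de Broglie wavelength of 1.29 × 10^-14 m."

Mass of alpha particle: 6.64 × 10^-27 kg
True

The claim is correct.

Using λ = h/(mv):
λ = (6.626 × 10^-34 J·s) / (6.64 × 10^-27 kg × 7.75 × 10^6 m/s)
λ = 1.29 × 10^-14 m

This matches the claimed value.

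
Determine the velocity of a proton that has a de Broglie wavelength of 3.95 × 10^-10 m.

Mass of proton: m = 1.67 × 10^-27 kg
1.00 × 10^3 m/s

From the de Broglie relation λ = h/(mv), we solve for v:

v = h/(mλ)
v = (6.626 × 10^-34 J·s) / (1.67 × 10^-27 kg × 3.95 × 10^-10 m)
v = 1.00 × 10^3 m/s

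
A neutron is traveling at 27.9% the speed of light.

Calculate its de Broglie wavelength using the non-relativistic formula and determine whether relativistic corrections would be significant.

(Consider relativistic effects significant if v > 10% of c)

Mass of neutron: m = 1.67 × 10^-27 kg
Yes, relativistic corrections are needed.

Using the non-relativistic de Broglie formula λ = h/(mv):

v = 27.9% × c = 8.364 × 10^7 m/s

λ = h/(mv)
λ = (6.626 × 10^-34 J·s) / (1.67 × 10^-27 kg × 8.364 × 10^7 m/s)
λ = 4.74 × 10^-15 m

Since v = 27.9% of c > 10% of c, relativistic corrections ARE significant and the actual wavelength would differ from this non-relativistic estimate.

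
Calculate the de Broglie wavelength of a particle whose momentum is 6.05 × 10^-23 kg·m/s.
1.10 × 10^-11 m

Using the de Broglie relation λ = h/p:

λ = h/p
λ = (6.626 × 10^-34 J·s) / (6.05 × 10^-23 kg·m/s)
λ = 1.10 × 10^-11 m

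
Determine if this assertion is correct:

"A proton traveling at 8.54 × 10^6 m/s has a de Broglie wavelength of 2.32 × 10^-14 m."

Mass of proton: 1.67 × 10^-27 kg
False

The claim is incorrect.

Using λ = h/(mv):
λ = (6.626 × 10^-34 J·s) / (1.67 × 10^-27 kg × 8.54 × 10^6 m/s)
λ = 4.65 × 10^-14 m

The actual wavelength differs from the claimed 2.32 × 10^-14 m.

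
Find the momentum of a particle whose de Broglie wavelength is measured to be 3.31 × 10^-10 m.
2.00 × 10^-24 kg·m/s

From the de Broglie relation λ = h/p, we solve for p:

p = h/λ
p = (6.626 × 10^-34 J·s) / (3.31 × 10^-10 m)
p = 2.00 × 10^-24 kg·m/s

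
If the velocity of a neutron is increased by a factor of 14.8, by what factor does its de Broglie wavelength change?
The wavelength decreases by a factor of 14.8.

From λ = h/(mv), the wavelength is inversely proportional to velocity:

λ ∝ 1/v

If v → 14.8v, then λ → λ/14.8

When velocity is increased by a factor of 14.8, the wavelength decreases by a factor of 14.8.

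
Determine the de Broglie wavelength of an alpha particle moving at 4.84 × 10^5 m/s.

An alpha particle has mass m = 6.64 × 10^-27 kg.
2.06 × 10^-13 m

Using the de Broglie relation λ = h/(mv):

λ = h/(mv)
λ = (6.626 × 10^-34 J·s) / (6.64 × 10^-27 kg × 4.84 × 10^5 m/s)
λ = 2.06 × 10^-13 m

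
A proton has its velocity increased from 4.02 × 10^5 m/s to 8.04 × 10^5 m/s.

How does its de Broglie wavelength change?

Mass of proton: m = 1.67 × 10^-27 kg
The wavelength decreases by a factor of 2.

Using λ = h/(mv):

Initial wavelength: λ₁ = h/(mv₁) = 9.87 × 10^-13 m
Final wavelength: λ₂ = h/(mv₂) = 4.93 × 10^-13 m

Since λ ∝ 1/v, when velocity increases by a factor of 2, the wavelength decreases by a factor of 2.

λ₂/λ₁ = v₁/v₂ = 1/2

The wavelength decreases by a factor of 2.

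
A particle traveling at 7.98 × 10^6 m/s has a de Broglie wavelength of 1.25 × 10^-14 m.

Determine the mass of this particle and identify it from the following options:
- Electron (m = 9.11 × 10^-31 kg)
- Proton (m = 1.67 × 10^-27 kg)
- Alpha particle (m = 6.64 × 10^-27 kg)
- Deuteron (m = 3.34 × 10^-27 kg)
The particle is an alpha particle.

From λ = h/(mv), solve for mass:

m = h/(λv)
m = (6.626 × 10^-34 J·s) / (1.25 × 10^-14 m × 7.98 × 10^6 m/s)
m = 6.64 × 10^-27 kg

Comparing with the listed masses, this is closest to an alpha particle.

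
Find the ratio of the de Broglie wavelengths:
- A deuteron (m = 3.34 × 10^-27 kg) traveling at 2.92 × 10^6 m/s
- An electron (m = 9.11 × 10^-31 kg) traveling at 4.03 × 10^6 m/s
λ₁/λ₂ = 3.76 × 10^-4

Using λ = h/(mv):

λ₁ = h/(m₁v₁) = 6.79 × 10^-14 m
λ₂ = h/(m₂v₂) = 1.80 × 10^-10 m

Ratio λ₁/λ₂ = (m₂v₂)/(m₁v₁)
         = (9.11 × 10^-31 kg × 4.03 × 10^6 m/s) / (3.34 × 10^-27 kg × 2.92 × 10^6 m/s)
         = 3.76 × 10^-4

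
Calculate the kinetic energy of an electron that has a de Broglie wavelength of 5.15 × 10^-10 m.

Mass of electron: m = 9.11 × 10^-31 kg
9.09 × 10^-19 J (or 5.67 eV)

From λ = h/√(2mKE), we solve for KE:

λ² = h²/(2mKE)
KE = h²/(2mλ²)
KE = (6.626 × 10^-34 J·s)² / (2 × 9.11 × 10^-31 kg × (5.15 × 10^-10 m)²)
KE = 9.09 × 10^-19 J
KE = 5.67 eV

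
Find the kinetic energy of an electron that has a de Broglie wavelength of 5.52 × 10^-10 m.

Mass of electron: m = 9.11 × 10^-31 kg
7.91 × 10^-19 J (or 4.94 eV)

From λ = h/√(2mKE), we solve for KE:

λ² = h²/(2mKE)
KE = h²/(2mλ²)
KE = (6.626 × 10^-34 J·s)² / (2 × 9.11 × 10^-31 kg × (5.52 × 10^-10 m)²)
KE = 7.91 × 10^-19 J
KE = 4.94 eV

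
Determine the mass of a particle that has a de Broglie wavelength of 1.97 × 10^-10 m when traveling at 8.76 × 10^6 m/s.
3.84 × 10^-31 kg

From the de Broglie relation λ = h/(mv), we solve for m:

m = h/(λv)
m = (6.626 × 10^-34 J·s) / (1.97 × 10^-10 m × 8.76 × 10^6 m/s)
m = 3.84 × 10^-31 kg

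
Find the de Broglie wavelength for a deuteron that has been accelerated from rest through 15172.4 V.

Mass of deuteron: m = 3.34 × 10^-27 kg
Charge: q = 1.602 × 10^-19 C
1.64 × 10^-13 m

When a particle is accelerated through voltage V, it gains kinetic energy KE = qV.

The de Broglie wavelength is then λ = h/√(2mqV):

λ = h/√(2mqV)
λ = (6.626 × 10^-34 J·s) / √(2 × 3.34 × 10^-27 kg × 1.602 × 10^-19 C × 15172.4 V)
λ = 1.64 × 10^-13 m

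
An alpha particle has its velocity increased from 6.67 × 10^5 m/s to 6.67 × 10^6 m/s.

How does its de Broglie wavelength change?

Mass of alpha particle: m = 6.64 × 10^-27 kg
The wavelength decreases by a factor of 10.

Using λ = h/(mv):

Initial wavelength: λ₁ = h/(mv₁) = 1.50 × 10^-13 m
Final wavelength: λ₂ = h/(mv₂) = 1.50 × 10^-14 m

Since λ ∝ 1/v, when velocity increases by a factor of 10, the wavelength decreases by a factor of 10.

λ₂/λ₁ = v₁/v₂ = 1/10

The wavelength decreases by a factor of 10.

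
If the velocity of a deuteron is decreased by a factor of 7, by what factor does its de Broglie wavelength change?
The wavelength increases by a factor of 7.

From λ = h/(mv), the wavelength is inversely proportional to velocity:

λ ∝ 1/v

If v → v/7, then λ → 7λ

When velocity is decreased by a factor of 7, the wavelength increases by a factor of 7.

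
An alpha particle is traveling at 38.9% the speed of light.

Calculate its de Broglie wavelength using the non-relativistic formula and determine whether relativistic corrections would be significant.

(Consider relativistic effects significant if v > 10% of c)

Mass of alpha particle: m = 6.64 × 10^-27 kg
Yes, relativistic corrections are needed.

Using the non-relativistic de Broglie formula λ = h/(mv):

v = 38.9% × c = 1.166 × 10^8 m/s

λ = h/(mv)
λ = (6.626 × 10^-34 J·s) / (6.64 × 10^-27 kg × 1.166 × 10^8 m/s)
λ = 8.56 × 10^-16 m

Since v = 38.9% of c > 10% of c, relativistic corrections ARE significant and the actual wavelength would differ from this non-relativistic estimate.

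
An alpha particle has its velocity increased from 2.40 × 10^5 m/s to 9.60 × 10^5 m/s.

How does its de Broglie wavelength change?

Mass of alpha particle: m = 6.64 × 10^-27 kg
The wavelength decreases by a factor of 4.

Using λ = h/(mv):

Initial wavelength: λ₁ = h/(mv₁) = 4.16 × 10^-13 m
Final wavelength: λ₂ = h/(mv₂) = 1.04 × 10^-13 m

Since λ ∝ 1/v, when velocity increases by a factor of 4, the wavelength decreases by a factor of 4.

λ₂/λ₁ = v₁/v₂ = 1/4

The wavelength decreases by a factor of 4.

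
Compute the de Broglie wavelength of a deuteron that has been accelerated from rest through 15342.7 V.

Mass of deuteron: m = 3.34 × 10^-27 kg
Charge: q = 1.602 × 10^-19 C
1.64 × 10^-13 m

When a particle is accelerated through voltage V, it gains kinetic energy KE = qV.

The de Broglie wavelength is then λ = h/√(2mqV):

λ = h/√(2mqV)
λ = (6.626 × 10^-34 J·s) / √(2 × 3.34 × 10^-27 kg × 1.602 × 10^-19 C × 15342.7 V)
λ = 1.64 × 10^-13 m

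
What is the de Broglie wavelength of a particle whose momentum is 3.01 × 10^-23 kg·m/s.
2.20 × 10^-11 m

Using the de Broglie relation λ = h/p:

λ = h/p
λ = (6.626 × 10^-34 J·s) / (3.01 × 10^-23 kg·m/s)
λ = 2.20 × 10^-11 m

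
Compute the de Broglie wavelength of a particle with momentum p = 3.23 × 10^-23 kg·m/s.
2.05 × 10^-11 m

Using the de Broglie relation λ = h/p:

λ = h/p
λ = (6.626 × 10^-34 J·s) / (3.23 × 10^-23 kg·m/s)
λ = 2.05 × 10^-11 m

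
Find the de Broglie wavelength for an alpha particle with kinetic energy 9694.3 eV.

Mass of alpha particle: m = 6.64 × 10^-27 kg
1.46 × 10^-13 m

Using λ = h/√(2mKE):

First convert KE to Joules: KE = 9694.3 eV = 1.553 × 10^-15 J

λ = h/√(2mKE)
λ = (6.626 × 10^-34 J·s) / √(2 × 6.64 × 10^-27 kg × 1.553 × 10^-15 J)
λ = 1.46 × 10^-13 m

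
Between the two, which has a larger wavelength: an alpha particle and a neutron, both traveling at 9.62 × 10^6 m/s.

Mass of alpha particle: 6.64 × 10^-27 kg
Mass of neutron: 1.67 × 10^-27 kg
The neutron has the longer wavelength.

Using λ = h/(mv), since both particles have the same velocity, the wavelength depends only on mass.

For alpha particle: λ₁ = h/(m₁v) = 1.04 × 10^-14 m
For neutron: λ₂ = h/(m₂v) = 4.12 × 10^-14 m

Since λ ∝ 1/m at constant velocity, the lighter particle has the longer wavelength.

The neutron has the longer de Broglie wavelength.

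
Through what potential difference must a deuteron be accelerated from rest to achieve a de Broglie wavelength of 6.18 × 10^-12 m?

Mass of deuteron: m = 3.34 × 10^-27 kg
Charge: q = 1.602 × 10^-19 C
10.7 V

From λ = h/√(2mqV), we solve for V:

λ² = h²/(2mqV)
V = h²/(2mqλ²)
V = (6.626 × 10^-34 J·s)² / (2 × 3.34 × 10^-27 kg × 1.602 × 10^-19 C × (6.18 × 10^-12 m)²)
V = 10.7 V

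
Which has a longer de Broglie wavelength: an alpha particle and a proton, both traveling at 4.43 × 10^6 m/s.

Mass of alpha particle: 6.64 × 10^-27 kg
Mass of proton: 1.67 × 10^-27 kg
The proton has the longer wavelength.

Using λ = h/(mv), since both particles have the same velocity, the wavelength depends only on mass.

For alpha particle: λ₁ = h/(m₁v) = 2.25 × 10^-14 m
For proton: λ₂ = h/(m₂v) = 8.96 × 10^-14 m

Since λ ∝ 1/m at constant velocity, the lighter particle has the longer wavelength.

The proton has the longer de Broglie wavelength.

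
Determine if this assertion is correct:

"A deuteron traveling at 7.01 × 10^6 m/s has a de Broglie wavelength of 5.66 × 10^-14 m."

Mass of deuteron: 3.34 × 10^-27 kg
False

The claim is incorrect.

Using λ = h/(mv):
λ = (6.626 × 10^-34 J·s) / (3.34 × 10^-27 kg × 7.01 × 10^6 m/s)
λ = 2.83 × 10^-14 m

The actual wavelength differs from the claimed 5.66 × 10^-14 m.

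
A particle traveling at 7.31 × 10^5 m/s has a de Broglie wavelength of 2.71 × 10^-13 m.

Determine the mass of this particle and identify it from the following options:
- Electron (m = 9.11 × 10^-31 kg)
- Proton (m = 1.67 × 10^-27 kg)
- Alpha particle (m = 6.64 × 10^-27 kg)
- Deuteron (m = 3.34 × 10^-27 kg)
The particle is a deuteron.

From λ = h/(mv), solve for mass:

m = h/(λv)
m = (6.626 × 10^-34 J·s) / (2.71 × 10^-13 m × 7.31 × 10^5 m/s)
m = 3.34 × 10^-27 kg

Comparing with the listed masses, this is closest to a deuteron.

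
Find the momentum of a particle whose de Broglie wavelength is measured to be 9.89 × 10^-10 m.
6.70 × 10^-25 kg·m/s

From the de Broglie relation λ = h/p, we solve for p:

p = h/λ
p = (6.626 × 10^-34 J·s) / (9.89 × 10^-10 m)
p = 6.70 × 10^-25 kg·m/s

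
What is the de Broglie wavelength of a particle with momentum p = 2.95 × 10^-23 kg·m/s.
2.25 × 10^-11 m

Using the de Broglie relation λ = h/p:

λ = h/p
λ = (6.626 × 10^-34 J·s) / (2.95 × 10^-23 kg·m/s)
λ = 2.25 × 10^-11 m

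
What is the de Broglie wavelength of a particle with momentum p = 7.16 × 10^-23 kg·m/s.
9.25 × 10^-12 m

Using the de Broglie relation λ = h/p:

λ = h/p
λ = (6.626 × 10^-34 J·s) / (7.16 × 10^-23 kg·m/s)
λ = 9.25 × 10^-12 m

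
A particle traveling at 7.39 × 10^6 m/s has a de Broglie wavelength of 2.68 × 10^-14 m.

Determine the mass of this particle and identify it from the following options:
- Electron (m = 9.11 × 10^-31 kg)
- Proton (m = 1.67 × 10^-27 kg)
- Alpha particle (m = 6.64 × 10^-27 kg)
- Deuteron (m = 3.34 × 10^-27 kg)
The particle is a deuteron.

From λ = h/(mv), solve for mass:

m = h/(λv)
m = (6.626 × 10^-34 J·s) / (2.68 × 10^-14 m × 7.39 × 10^6 m/s)
m = 3.35 × 10^-27 kg

Comparing with the listed masses, this is closest to a deuteron.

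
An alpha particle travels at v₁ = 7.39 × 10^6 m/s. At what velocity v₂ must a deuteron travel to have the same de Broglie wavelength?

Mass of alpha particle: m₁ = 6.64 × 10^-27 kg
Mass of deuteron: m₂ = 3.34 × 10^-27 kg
v₂ = 1.47 × 10^7 m/s

For equal de Broglie wavelengths: λ₁ = λ₂

h/(m₁v₁) = h/(m₂v₂)
m₁v₁ = m₂v₂
v₂ = v₁ · (m₁/m₂)

v₂ = 7.39 × 10^6 m/s × (6.64 × 10^-27 kg / 3.34 × 10^-27 kg)
v₂ = 1.47 × 10^7 m/s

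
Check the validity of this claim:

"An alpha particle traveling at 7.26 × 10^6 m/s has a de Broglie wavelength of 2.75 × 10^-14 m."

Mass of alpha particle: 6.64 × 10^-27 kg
False

The claim is incorrect.

Using λ = h/(mv):
λ = (6.626 × 10^-34 J·s) / (6.64 × 10^-27 kg × 7.26 × 10^6 m/s)
λ = 1.37 × 10^-14 m

The actual wavelength differs from the claimed 2.75 × 10^-14 m.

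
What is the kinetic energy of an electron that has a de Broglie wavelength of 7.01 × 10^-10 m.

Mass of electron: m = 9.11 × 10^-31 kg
4.90 × 10^-19 J (or 3.06 eV)

From λ = h/√(2mKE), we solve for KE:

λ² = h²/(2mKE)
KE = h²/(2mλ²)
KE = (6.626 × 10^-34 J·s)² / (2 × 9.11 × 10^-31 kg × (7.01 × 10^-10 m)²)
KE = 4.90 × 10^-19 J
KE = 3.06 eV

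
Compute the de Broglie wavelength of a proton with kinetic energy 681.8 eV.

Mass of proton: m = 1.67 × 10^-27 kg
1.10 × 10^-12 m

Using λ = h/√(2mKE):

First convert KE to Joules: KE = 681.8 eV = 1.092 × 10^-16 J

λ = h/√(2mKE)
λ = (6.626 × 10^-34 J·s) / √(2 × 1.67 × 10^-27 kg × 1.092 × 10^-16 J)
λ = 1.10 × 10^-12 m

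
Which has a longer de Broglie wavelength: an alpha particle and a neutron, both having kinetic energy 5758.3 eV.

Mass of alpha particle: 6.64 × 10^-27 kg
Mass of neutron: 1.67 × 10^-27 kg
The neutron has the longer wavelength.

Using λ = h/√(2mKE):

For alpha particle: λ₁ = h/√(2m₁KE) = 1.89 × 10^-13 m
For neutron: λ₂ = h/√(2m₂KE) = 3.77 × 10^-13 m

Since λ ∝ 1/√m at constant kinetic energy, the lighter particle has the longer wavelength.

The neutron has the longer de Broglie wavelength.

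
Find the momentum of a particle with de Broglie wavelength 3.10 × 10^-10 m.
2.14 × 10^-24 kg·m/s

From the de Broglie relation λ = h/p, we solve for p:

p = h/λ
p = (6.626 × 10^-34 J·s) / (3.10 × 10^-10 m)
p = 2.14 × 10^-24 kg·m/s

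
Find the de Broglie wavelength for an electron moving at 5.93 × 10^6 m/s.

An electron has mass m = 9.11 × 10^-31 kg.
1.23 × 10^-10 m

Using the de Broglie relation λ = h/(mv):

λ = h/(mv)
λ = (6.626 × 10^-34 J·s) / (9.11 × 10^-31 kg × 5.93 × 10^6 m/s)
λ = 1.23 × 10^-10 m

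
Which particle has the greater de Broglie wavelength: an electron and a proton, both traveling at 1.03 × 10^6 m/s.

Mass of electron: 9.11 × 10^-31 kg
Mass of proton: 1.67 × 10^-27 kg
The electron has the longer wavelength.

Using λ = h/(mv), since both particles have the same velocity, the wavelength depends only on mass.

For electron: λ₁ = h/(m₁v) = 7.06 × 10^-10 m
For proton: λ₂ = h/(m₂v) = 3.85 × 10^-13 m

Since λ ∝ 1/m at constant velocity, the lighter particle has the longer wavelength.

The electron has the longer de Broglie wavelength.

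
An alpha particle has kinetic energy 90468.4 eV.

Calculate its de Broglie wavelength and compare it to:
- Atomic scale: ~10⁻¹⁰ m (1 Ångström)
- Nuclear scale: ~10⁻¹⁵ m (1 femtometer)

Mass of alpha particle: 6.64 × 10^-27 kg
λ = 4.78 × 10^-14 m, which is between nuclear and atomic scales.

Using λ = h/√(2mKE):

KE = 90468.4 eV = 1.449 × 10^-14 J

λ = h/√(2mKE)
λ = (6.626 × 10^-34 J·s) / √(2 × 6.64 × 10^-27 kg × 1.449 × 10^-14 J)
λ = 4.78 × 10^-14 m

Comparison:
- Atomic scale (10⁻¹⁰ m): λ is 0.00048× this size
- Nuclear scale (10⁻¹⁵ m): λ is 48× this size

The wavelength is between nuclear and atomic scales.

This wavelength is appropriate for probing atomic structure but too large for nuclear physics experiments.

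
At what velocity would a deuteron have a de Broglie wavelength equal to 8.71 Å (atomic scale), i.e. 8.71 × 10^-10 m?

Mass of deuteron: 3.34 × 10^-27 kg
2.28 × 10^2 m/s

From λ = h/(mv), solve for v:

v = h/(mλ)
v = (6.626 × 10^-34 J·s) / (3.34 × 10^-27 kg × 8.71 × 10^-10 m)
v = 2.28 × 10^2 m/s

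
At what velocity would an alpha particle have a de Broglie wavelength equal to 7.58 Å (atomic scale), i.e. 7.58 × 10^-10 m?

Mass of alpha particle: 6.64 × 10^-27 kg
1.32 × 10^2 m/s

From λ = h/(mv), solve for v:

v = h/(mλ)
v = (6.626 × 10^-34 J·s) / (6.64 × 10^-27 kg × 7.58 × 10^-10 m)
v = 1.32 × 10^2 m/s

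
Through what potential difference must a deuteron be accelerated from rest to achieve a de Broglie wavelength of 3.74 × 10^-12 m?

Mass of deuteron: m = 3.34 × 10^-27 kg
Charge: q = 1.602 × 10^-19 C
29.3 V

From λ = h/√(2mqV), we solve for V:

λ² = h²/(2mqV)
V = h²/(2mqλ²)
V = (6.626 × 10^-34 J·s)² / (2 × 3.34 × 10^-27 kg × 1.602 × 10^-19 C × (3.74 × 10^-12 m)²)
V = 29.3 V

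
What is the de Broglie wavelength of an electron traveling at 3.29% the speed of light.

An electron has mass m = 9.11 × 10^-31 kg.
7.37 × 10^-11 m

Using the de Broglie relation λ = h/(mv):

v = 3.29% × c = 9.863 × 10^6 m/s

λ = h/(mv)
λ = (6.626 × 10^-34 J·s) / (9.11 × 10^-31 kg × 9.863 × 10^6 m/s)
λ = 7.37 × 10^-11 m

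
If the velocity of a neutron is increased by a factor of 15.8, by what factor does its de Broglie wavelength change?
The wavelength decreases by a factor of 15.8.

From λ = h/(mv), the wavelength is inversely proportional to velocity:

λ ∝ 1/v

If v → 15.8v, then λ → λ/15.8

When velocity is increased by a factor of 15.8, the wavelength decreases by a factor of 15.8.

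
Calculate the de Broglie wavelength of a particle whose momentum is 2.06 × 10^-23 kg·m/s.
3.22 × 10^-11 m

Using the de Broglie relation λ = h/p:

λ = h/p
λ = (6.626 × 10^-34 J·s) / (2.06 × 10^-23 kg·m/s)
λ = 3.22 × 10^-11 m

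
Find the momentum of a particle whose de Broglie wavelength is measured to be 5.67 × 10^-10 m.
1.17 × 10^-24 kg·m/s

From the de Broglie relation λ = h/p, we solve for p:

p = h/λ
p = (6.626 × 10^-34 J·s) / (5.67 × 10^-10 m)
p = 1.17 × 10^-24 kg·m/s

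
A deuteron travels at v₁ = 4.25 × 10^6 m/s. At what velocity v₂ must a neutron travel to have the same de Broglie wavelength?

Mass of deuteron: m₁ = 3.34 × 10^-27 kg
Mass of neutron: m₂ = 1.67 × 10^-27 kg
v₂ = 8.50 × 10^6 m/s

For equal de Broglie wavelengths: λ₁ = λ₂

h/(m₁v₁) = h/(m₂v₂)
m₁v₁ = m₂v₂
v₂ = v₁ · (m₁/m₂)

v₂ = 4.25 × 10^6 m/s × (3.34 × 10^-27 kg / 1.67 × 10^-27 kg)
v₂ = 8.50 × 10^6 m/s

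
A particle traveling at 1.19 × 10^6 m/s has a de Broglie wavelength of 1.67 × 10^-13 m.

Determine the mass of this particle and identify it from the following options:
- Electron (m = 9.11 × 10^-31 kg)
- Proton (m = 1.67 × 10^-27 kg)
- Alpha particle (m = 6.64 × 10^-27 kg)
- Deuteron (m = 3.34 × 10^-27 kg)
The particle is a deuteron.

From λ = h/(mv), solve for mass:

m = h/(λv)
m = (6.626 × 10^-34 J·s) / (1.67 × 10^-13 m × 1.19 × 10^6 m/s)
m = 3.33 × 10^-27 kg

Comparing with the listed masses, this is closest to a deuteron.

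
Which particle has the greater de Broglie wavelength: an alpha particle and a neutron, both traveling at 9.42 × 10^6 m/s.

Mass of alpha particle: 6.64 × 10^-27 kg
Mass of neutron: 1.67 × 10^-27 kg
The neutron has the longer wavelength.

Using λ = h/(mv), since both particles have the same velocity, the wavelength depends only on mass.

For alpha particle: λ₁ = h/(m₁v) = 1.06 × 10^-14 m
For neutron: λ₂ = h/(m₂v) = 4.21 × 10^-14 m

Since λ ∝ 1/m at constant velocity, the lighter particle has the longer wavelength.

The neutron has the longer de Broglie wavelength.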